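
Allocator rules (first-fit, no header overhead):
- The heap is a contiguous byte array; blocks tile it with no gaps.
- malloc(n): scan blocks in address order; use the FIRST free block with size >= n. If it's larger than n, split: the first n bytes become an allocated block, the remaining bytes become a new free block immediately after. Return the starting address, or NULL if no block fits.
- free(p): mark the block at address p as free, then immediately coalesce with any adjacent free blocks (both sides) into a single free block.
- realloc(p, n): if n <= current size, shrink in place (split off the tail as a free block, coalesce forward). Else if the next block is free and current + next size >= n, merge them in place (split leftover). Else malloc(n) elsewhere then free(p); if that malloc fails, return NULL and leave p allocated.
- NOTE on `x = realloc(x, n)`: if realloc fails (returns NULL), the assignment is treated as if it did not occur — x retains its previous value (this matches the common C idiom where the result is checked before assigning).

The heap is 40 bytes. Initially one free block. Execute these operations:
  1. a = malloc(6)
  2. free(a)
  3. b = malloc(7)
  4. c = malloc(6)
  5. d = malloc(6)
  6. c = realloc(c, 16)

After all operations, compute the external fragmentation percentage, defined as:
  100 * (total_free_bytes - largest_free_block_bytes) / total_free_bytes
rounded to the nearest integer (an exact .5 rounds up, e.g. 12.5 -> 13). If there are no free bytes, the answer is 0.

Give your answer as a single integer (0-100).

Answer: 45

Derivation:
Op 1: a = malloc(6) -> a = 0; heap: [0-5 ALLOC][6-39 FREE]
Op 2: free(a) -> (freed a); heap: [0-39 FREE]
Op 3: b = malloc(7) -> b = 0; heap: [0-6 ALLOC][7-39 FREE]
Op 4: c = malloc(6) -> c = 7; heap: [0-6 ALLOC][7-12 ALLOC][13-39 FREE]
Op 5: d = malloc(6) -> d = 13; heap: [0-6 ALLOC][7-12 ALLOC][13-18 ALLOC][19-39 FREE]
Op 6: c = realloc(c, 16) -> c = 19; heap: [0-6 ALLOC][7-12 FREE][13-18 ALLOC][19-34 ALLOC][35-39 FREE]
Free blocks: [6 5] total_free=11 largest=6 -> 100*(11-6)/11 = 500/11 ≈ 45.455 -> rounds to 45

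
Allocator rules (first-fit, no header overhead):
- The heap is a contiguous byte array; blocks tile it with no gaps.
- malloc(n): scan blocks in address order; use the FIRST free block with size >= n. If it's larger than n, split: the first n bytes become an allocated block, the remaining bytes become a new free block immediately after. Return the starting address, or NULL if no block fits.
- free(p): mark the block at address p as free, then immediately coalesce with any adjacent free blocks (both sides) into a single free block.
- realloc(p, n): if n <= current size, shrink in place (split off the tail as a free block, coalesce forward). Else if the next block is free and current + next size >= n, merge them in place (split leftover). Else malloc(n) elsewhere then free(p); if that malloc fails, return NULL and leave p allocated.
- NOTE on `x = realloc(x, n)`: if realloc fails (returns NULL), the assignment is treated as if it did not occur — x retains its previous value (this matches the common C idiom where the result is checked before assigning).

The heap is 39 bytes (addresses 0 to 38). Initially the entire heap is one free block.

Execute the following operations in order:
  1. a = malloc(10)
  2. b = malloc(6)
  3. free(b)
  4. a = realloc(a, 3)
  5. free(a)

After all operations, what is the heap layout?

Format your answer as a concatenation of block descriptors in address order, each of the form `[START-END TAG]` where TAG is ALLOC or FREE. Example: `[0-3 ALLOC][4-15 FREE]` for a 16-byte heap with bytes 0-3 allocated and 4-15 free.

Answer: [0-38 FREE]

Derivation:
Op 1: a = malloc(10) -> a = 0; heap: [0-9 ALLOC][10-38 FREE]
Op 2: b = malloc(6) -> b = 10; heap: [0-9 ALLOC][10-15 ALLOC][16-38 FREE]
Op 3: free(b) -> (freed b); heap: [0-9 ALLOC][10-38 FREE]
Op 4: a = realloc(a, 3) -> a = 0; heap: [0-2 ALLOC][3-38 FREE]
Op 5: free(a) -> (freed a); heap: [0-38 FREE]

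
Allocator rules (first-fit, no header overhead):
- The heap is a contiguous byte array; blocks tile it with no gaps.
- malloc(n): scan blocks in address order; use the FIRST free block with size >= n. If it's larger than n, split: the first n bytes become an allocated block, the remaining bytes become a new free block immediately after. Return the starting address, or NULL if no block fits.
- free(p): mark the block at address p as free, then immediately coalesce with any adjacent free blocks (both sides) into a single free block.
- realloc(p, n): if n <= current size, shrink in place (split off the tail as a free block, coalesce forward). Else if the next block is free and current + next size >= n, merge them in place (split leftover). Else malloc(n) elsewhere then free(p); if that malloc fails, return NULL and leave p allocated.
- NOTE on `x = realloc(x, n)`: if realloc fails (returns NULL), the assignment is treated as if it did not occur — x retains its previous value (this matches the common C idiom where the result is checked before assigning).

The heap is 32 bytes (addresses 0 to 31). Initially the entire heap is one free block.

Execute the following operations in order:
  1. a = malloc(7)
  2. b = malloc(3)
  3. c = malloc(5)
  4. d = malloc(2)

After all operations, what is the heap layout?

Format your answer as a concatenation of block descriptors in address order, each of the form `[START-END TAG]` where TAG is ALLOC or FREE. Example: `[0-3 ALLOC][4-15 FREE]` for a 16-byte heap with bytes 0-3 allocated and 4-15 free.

Op 1: a = malloc(7) -> a = 0; heap: [0-6 ALLOC][7-31 FREE]
Op 2: b = malloc(3) -> b = 7; heap: [0-6 ALLOC][7-9 ALLOC][10-31 FREE]
Op 3: c = malloc(5) -> c = 10; heap: [0-6 ALLOC][7-9 ALLOC][10-14 ALLOC][15-31 FREE]
Op 4: d = malloc(2) -> d = 15; heap: [0-6 ALLOC][7-9 ALLOC][10-14 ALLOC][15-16 ALLOC][17-31 FREE]

Answer: [0-6 ALLOC][7-9 ALLOC][10-14 ALLOC][15-16 ALLOC][17-31 FREE]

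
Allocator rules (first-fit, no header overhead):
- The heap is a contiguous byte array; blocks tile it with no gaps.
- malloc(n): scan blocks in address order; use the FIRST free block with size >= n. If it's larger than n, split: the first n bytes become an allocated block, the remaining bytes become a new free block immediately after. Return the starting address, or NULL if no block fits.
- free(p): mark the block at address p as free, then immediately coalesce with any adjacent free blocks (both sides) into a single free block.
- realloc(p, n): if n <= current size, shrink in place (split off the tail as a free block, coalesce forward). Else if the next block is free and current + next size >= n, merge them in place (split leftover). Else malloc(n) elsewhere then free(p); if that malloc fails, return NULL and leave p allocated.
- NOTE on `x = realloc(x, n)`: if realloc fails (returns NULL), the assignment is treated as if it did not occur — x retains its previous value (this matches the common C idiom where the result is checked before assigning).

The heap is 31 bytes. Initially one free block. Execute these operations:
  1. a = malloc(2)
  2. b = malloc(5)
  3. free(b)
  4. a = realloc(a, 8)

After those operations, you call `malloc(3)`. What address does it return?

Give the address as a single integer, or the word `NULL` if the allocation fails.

Op 1: a = malloc(2) -> a = 0; heap: [0-1 ALLOC][2-30 FREE]
Op 2: b = malloc(5) -> b = 2; heap: [0-1 ALLOC][2-6 ALLOC][7-30 FREE]
Op 3: free(b) -> (freed b); heap: [0-1 ALLOC][2-30 FREE]
Op 4: a = realloc(a, 8) -> a = 0; heap: [0-7 ALLOC][8-30 FREE]
malloc(3): first-fit scan over [0-7 ALLOC][8-30 FREE] -> 8

Answer: 8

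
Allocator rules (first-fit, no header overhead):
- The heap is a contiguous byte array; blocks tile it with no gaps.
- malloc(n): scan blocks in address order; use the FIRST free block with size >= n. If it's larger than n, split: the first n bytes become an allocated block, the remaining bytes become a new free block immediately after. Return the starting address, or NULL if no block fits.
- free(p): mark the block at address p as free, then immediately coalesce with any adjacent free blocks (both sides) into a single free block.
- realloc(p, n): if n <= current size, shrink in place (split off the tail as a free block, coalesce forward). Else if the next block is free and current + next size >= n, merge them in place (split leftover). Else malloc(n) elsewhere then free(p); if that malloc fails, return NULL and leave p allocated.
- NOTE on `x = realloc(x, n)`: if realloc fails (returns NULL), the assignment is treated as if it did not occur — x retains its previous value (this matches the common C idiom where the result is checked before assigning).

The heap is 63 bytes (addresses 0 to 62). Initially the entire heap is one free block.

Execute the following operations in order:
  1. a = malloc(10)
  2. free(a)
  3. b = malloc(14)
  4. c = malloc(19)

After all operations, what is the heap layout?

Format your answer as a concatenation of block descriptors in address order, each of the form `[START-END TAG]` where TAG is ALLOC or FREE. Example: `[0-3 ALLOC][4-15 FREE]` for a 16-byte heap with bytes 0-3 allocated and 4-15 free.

Answer: [0-13 ALLOC][14-32 ALLOC][33-62 FREE]

Derivation:
Op 1: a = malloc(10) -> a = 0; heap: [0-9 ALLOC][10-62 FREE]
Op 2: free(a) -> (freed a); heap: [0-62 FREE]
Op 3: b = malloc(14) -> b = 0; heap: [0-13 ALLOC][14-62 FREE]
Op 4: c = malloc(19) -> c = 14; heap: [0-13 ALLOC][14-32 ALLOC][33-62 FREE]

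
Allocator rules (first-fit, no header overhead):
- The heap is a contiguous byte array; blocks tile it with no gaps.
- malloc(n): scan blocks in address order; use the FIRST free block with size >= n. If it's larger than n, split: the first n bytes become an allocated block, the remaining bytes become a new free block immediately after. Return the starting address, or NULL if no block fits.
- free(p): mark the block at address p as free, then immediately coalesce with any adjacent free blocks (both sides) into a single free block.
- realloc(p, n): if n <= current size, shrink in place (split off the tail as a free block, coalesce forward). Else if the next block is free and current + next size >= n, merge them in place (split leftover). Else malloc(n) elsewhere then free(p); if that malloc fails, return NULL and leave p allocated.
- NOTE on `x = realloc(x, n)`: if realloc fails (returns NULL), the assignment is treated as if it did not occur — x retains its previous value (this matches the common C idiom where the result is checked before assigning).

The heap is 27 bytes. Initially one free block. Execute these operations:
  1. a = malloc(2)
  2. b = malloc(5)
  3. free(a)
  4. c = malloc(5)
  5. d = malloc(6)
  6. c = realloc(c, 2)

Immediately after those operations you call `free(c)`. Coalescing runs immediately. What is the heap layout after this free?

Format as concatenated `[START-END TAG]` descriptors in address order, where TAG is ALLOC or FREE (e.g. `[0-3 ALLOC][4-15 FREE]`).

Op 1: a = malloc(2) -> a = 0; heap: [0-1 ALLOC][2-26 FREE]
Op 2: b = malloc(5) -> b = 2; heap: [0-1 ALLOC][2-6 ALLOC][7-26 FREE]
Op 3: free(a) -> (freed a); heap: [0-1 FREE][2-6 ALLOC][7-26 FREE]
Op 4: c = malloc(5) -> c = 7; heap: [0-1 FREE][2-6 ALLOC][7-11 ALLOC][12-26 FREE]
Op 5: d = malloc(6) -> d = 12; heap: [0-1 FREE][2-6 ALLOC][7-11 ALLOC][12-17 ALLOC][18-26 FREE]
Op 6: c = realloc(c, 2) -> c = 7; heap: [0-1 FREE][2-6 ALLOC][7-8 ALLOC][9-11 FREE][12-17 ALLOC][18-26 FREE]
free(c): c = 7 -> block [7-8 ALLOC]; mark free, coalesce with adjacent free neighbors -> [0-1 FREE][2-6 ALLOC][7-11 FREE][12-17 ALLOC][18-26 FREE]

Answer: [0-1 FREE][2-6 ALLOC][7-11 FREE][12-17 ALLOC][18-26 FREE]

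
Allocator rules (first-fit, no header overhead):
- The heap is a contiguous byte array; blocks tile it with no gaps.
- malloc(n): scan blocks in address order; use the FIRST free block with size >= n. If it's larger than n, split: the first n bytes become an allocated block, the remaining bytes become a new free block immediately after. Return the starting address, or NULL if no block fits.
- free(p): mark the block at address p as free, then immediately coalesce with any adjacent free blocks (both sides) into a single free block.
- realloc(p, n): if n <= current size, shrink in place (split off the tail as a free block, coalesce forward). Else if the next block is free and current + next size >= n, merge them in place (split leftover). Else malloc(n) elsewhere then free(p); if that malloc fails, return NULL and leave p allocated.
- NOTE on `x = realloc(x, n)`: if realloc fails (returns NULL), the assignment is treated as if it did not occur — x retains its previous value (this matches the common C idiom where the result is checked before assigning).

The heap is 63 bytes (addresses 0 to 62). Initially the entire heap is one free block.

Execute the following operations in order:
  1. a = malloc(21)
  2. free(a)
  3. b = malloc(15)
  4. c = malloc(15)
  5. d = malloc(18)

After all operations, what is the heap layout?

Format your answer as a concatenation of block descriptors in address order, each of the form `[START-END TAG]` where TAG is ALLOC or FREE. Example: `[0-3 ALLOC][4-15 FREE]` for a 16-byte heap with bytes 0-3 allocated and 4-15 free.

Op 1: a = malloc(21) -> a = 0; heap: [0-20 ALLOC][21-62 FREE]
Op 2: free(a) -> (freed a); heap: [0-62 FREE]
Op 3: b = malloc(15) -> b = 0; heap: [0-14 ALLOC][15-62 FREE]
Op 4: c = malloc(15) -> c = 15; heap: [0-14 ALLOC][15-29 ALLOC][30-62 FREE]
Op 5: d = malloc(18) -> d = 30; heap: [0-14 ALLOC][15-29 ALLOC][30-47 ALLOC][48-62 FREE]

Answer: [0-14 ALLOC][15-29 ALLOC][30-47 ALLOC][48-62 FREE]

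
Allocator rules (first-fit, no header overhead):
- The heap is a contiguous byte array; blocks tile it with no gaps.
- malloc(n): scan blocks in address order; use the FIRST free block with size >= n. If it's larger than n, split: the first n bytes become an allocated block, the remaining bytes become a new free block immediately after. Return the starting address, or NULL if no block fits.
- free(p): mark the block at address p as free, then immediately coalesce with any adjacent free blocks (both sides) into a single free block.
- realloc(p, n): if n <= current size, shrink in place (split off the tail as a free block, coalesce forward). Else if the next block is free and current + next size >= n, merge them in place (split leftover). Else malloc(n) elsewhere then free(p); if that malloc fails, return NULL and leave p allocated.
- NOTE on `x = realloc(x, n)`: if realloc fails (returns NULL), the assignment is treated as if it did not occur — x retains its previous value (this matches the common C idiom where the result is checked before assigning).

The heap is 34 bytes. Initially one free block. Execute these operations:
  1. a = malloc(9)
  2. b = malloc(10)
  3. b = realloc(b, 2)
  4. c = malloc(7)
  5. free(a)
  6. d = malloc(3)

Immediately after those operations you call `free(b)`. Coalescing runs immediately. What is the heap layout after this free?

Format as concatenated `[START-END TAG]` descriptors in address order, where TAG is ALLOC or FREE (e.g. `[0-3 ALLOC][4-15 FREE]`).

Answer: [0-2 ALLOC][3-10 FREE][11-17 ALLOC][18-33 FREE]

Derivation:
Op 1: a = malloc(9) -> a = 0; heap: [0-8 ALLOC][9-33 FREE]
Op 2: b = malloc(10) -> b = 9; heap: [0-8 ALLOC][9-18 ALLOC][19-33 FREE]
Op 3: b = realloc(b, 2) -> b = 9; heap: [0-8 ALLOC][9-10 ALLOC][11-33 FREE]
Op 4: c = malloc(7) -> c = 11; heap: [0-8 ALLOC][9-10 ALLOC][11-17 ALLOC][18-33 FREE]
Op 5: free(a) -> (freed a); heap: [0-8 FREE][9-10 ALLOC][11-17 ALLOC][18-33 FREE]
Op 6: d = malloc(3) -> d = 0; heap: [0-2 ALLOC][3-8 FREE][9-10 ALLOC][11-17 ALLOC][18-33 FREE]
free(b): b = 9 -> block [9-10 ALLOC]; mark free, coalesce with adjacent free neighbors -> [0-2 ALLOC][3-10 FREE][11-17 ALLOC][18-33 FREE]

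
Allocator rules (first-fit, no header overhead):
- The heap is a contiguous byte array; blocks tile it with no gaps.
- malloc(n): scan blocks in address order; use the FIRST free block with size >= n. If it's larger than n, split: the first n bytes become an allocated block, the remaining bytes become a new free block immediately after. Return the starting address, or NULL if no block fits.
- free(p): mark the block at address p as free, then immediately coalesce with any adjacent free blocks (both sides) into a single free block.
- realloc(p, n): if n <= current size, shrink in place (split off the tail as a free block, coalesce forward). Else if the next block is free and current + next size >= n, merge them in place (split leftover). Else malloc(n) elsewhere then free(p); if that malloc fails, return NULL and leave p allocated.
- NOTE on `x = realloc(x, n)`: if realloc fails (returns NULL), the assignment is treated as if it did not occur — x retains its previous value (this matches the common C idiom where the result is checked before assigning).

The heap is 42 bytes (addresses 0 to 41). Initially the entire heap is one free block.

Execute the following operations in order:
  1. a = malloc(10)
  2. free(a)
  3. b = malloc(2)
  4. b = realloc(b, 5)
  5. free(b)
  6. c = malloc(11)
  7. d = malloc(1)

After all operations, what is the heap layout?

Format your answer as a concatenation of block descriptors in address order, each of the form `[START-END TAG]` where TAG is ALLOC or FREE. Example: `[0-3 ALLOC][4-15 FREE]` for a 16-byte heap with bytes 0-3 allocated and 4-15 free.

Answer: [0-10 ALLOC][11-11 ALLOC][12-41 FREE]

Derivation:
Op 1: a = malloc(10) -> a = 0; heap: [0-9 ALLOC][10-41 FREE]
Op 2: free(a) -> (freed a); heap: [0-41 FREE]
Op 3: b = malloc(2) -> b = 0; heap: [0-1 ALLOC][2-41 FREE]
Op 4: b = realloc(b, 5) -> b = 0; heap: [0-4 ALLOC][5-41 FREE]
Op 5: free(b) -> (freed b); heap: [0-41 FREE]
Op 6: c = malloc(11) -> c = 0; heap: [0-10 ALLOC][11-41 FREE]
Op 7: d = malloc(1) -> d = 11; heap: [0-10 ALLOC][11-11 ALLOC][12-41 FREE]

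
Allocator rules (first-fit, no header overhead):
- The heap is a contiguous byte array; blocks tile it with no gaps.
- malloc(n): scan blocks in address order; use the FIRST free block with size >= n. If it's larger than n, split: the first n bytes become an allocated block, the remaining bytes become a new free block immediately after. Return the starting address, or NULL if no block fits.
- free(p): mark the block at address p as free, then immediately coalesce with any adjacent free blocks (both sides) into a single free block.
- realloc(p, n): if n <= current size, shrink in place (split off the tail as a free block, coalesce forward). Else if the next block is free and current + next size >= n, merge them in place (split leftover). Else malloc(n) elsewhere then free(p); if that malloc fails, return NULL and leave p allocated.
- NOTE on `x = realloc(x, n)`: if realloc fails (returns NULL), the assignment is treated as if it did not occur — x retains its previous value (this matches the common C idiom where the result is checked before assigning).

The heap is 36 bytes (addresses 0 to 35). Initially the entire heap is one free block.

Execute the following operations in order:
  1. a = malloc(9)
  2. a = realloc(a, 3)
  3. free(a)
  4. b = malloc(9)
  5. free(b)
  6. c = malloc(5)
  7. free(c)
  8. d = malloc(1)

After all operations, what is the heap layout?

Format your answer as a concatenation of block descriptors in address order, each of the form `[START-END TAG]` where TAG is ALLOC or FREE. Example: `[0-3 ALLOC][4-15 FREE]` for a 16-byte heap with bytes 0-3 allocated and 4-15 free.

Answer: [0-0 ALLOC][1-35 FREE]

Derivation:
Op 1: a = malloc(9) -> a = 0; heap: [0-8 ALLOC][9-35 FREE]
Op 2: a = realloc(a, 3) -> a = 0; heap: [0-2 ALLOC][3-35 FREE]
Op 3: free(a) -> (freed a); heap: [0-35 FREE]
Op 4: b = malloc(9) -> b = 0; heap: [0-8 ALLOC][9-35 FREE]
Op 5: free(b) -> (freed b); heap: [0-35 FREE]
Op 6: c = malloc(5) -> c = 0; heap: [0-4 ALLOC][5-35 FREE]
Op 7: free(c) -> (freed c); heap: [0-35 FREE]
Op 8: d = malloc(1) -> d = 0; heap: [0-0 ALLOC][1-35 FREE]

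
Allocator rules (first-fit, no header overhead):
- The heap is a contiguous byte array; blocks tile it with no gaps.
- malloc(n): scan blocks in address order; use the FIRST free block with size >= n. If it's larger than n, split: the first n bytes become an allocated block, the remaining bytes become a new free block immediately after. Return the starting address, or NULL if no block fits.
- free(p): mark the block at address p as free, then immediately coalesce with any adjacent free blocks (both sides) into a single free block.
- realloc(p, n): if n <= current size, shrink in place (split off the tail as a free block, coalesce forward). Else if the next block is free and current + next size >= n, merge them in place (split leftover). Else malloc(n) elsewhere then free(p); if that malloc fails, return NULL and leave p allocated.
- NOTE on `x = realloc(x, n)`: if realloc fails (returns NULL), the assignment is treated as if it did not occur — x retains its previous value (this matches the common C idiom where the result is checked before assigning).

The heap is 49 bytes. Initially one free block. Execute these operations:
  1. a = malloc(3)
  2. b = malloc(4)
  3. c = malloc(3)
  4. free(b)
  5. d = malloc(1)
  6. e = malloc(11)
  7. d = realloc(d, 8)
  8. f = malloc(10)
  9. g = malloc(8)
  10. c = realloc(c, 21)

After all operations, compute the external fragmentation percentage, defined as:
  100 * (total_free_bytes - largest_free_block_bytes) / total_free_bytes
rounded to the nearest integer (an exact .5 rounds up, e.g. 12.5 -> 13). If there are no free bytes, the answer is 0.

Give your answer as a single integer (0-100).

Answer: 33

Derivation:
Op 1: a = malloc(3) -> a = 0; heap: [0-2 ALLOC][3-48 FREE]
Op 2: b = malloc(4) -> b = 3; heap: [0-2 ALLOC][3-6 ALLOC][7-48 FREE]
Op 3: c = malloc(3) -> c = 7; heap: [0-2 ALLOC][3-6 ALLOC][7-9 ALLOC][10-48 FREE]
Op 4: free(b) -> (freed b); heap: [0-2 ALLOC][3-6 FREE][7-9 ALLOC][10-48 FREE]
Op 5: d = malloc(1) -> d = 3; heap: [0-2 ALLOC][3-3 ALLOC][4-6 FREE][7-9 ALLOC][10-48 FREE]
Op 6: e = malloc(11) -> e = 10; heap: [0-2 ALLOC][3-3 ALLOC][4-6 FREE][7-9 ALLOC][10-20 ALLOC][21-48 FREE]
Op 7: d = realloc(d, 8) -> d = 21; heap: [0-2 ALLOC][3-6 FREE][7-9 ALLOC][10-20 ALLOC][21-28 ALLOC][29-48 FREE]
Op 8: f = malloc(10) -> f = 29; heap: [0-2 ALLOC][3-6 FREE][7-9 ALLOC][10-20 ALLOC][21-28 ALLOC][29-38 ALLOC][39-48 FREE]
Op 9: g = malloc(8) -> g = 39; heap: [0-2 ALLOC][3-6 FREE][7-9 ALLOC][10-20 ALLOC][21-28 ALLOC][29-38 ALLOC][39-46 ALLOC][47-48 FREE]
Op 10: c = realloc(c, 21) -> NULL (c unchanged); heap: [0-2 ALLOC][3-6 FREE][7-9 ALLOC][10-20 ALLOC][21-28 ALLOC][29-38 ALLOC][39-46 ALLOC][47-48 FREE]
Free blocks: [4 2] total_free=6 largest=4 -> 100*(6-4)/6 = 200/6 ≈ 33.333 -> rounds to 33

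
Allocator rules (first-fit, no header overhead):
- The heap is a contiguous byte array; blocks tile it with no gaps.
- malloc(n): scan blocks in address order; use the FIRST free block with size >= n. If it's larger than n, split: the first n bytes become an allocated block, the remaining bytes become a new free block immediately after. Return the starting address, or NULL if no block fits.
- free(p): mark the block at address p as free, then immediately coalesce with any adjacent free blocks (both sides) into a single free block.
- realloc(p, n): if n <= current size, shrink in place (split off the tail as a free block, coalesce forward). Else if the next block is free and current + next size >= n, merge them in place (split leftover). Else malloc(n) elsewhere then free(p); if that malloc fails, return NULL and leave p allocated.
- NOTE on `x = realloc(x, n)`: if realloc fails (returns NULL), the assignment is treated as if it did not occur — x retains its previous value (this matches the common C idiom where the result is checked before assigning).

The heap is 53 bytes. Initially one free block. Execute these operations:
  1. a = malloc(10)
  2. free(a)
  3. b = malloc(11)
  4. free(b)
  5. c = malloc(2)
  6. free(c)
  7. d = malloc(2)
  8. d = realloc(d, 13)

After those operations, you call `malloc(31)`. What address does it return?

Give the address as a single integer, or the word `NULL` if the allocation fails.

Answer: 13

Derivation:
Op 1: a = malloc(10) -> a = 0; heap: [0-9 ALLOC][10-52 FREE]
Op 2: free(a) -> (freed a); heap: [0-52 FREE]
Op 3: b = malloc(11) -> b = 0; heap: [0-10 ALLOC][11-52 FREE]
Op 4: free(b) -> (freed b); heap: [0-52 FREE]
Op 5: c = malloc(2) -> c = 0; heap: [0-1 ALLOC][2-52 FREE]
Op 6: free(c) -> (freed c); heap: [0-52 FREE]
Op 7: d = malloc(2) -> d = 0; heap: [0-1 ALLOC][2-52 FREE]
Op 8: d = realloc(d, 13) -> d = 0; heap: [0-12 ALLOC][13-52 FREE]
malloc(31): first-fit scan over [0-12 ALLOC][13-52 FREE] -> 13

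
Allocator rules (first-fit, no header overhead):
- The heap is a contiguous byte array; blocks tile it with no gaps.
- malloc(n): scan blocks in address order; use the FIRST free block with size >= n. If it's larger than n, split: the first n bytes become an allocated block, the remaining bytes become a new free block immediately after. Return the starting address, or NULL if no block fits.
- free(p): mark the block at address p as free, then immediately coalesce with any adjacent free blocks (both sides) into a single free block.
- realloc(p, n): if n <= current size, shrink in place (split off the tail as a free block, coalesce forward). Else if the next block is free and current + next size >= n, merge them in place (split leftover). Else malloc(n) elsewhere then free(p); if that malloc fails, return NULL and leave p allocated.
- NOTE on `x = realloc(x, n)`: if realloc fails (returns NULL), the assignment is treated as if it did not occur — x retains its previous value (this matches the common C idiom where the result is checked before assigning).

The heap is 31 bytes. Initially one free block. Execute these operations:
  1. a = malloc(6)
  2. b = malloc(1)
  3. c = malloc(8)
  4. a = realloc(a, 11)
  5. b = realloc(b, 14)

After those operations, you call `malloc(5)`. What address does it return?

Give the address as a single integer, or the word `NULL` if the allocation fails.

Op 1: a = malloc(6) -> a = 0; heap: [0-5 ALLOC][6-30 FREE]
Op 2: b = malloc(1) -> b = 6; heap: [0-5 ALLOC][6-6 ALLOC][7-30 FREE]
Op 3: c = malloc(8) -> c = 7; heap: [0-5 ALLOC][6-6 ALLOC][7-14 ALLOC][15-30 FREE]
Op 4: a = realloc(a, 11) -> a = 15; heap: [0-5 FREE][6-6 ALLOC][7-14 ALLOC][15-25 ALLOC][26-30 FREE]
Op 5: b = realloc(b, 14) -> NULL (b unchanged); heap: [0-5 FREE][6-6 ALLOC][7-14 ALLOC][15-25 ALLOC][26-30 FREE]
malloc(5): first-fit scan over [0-5 FREE][6-6 ALLOC][7-14 ALLOC][15-25 ALLOC][26-30 FREE] -> 0

Answer: 0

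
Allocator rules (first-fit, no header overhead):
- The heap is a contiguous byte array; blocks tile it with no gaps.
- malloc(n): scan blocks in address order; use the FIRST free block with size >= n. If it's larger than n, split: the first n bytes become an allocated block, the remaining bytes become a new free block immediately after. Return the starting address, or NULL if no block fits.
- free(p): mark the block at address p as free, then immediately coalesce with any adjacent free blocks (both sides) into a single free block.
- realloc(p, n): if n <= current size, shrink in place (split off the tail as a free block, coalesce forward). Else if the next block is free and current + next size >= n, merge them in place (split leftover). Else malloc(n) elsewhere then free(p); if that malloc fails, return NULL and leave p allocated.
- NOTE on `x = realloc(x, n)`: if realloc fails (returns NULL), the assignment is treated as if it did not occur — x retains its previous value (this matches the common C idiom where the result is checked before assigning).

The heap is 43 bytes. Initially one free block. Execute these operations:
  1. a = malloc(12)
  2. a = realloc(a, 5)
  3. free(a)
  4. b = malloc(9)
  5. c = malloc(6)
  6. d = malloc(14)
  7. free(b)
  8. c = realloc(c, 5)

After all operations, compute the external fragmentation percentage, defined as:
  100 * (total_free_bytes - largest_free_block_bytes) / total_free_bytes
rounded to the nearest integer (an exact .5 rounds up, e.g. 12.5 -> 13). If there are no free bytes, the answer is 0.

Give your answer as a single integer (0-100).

Op 1: a = malloc(12) -> a = 0; heap: [0-11 ALLOC][12-42 FREE]
Op 2: a = realloc(a, 5) -> a = 0; heap: [0-4 ALLOC][5-42 FREE]
Op 3: free(a) -> (freed a); heap: [0-42 FREE]
Op 4: b = malloc(9) -> b = 0; heap: [0-8 ALLOC][9-42 FREE]
Op 5: c = malloc(6) -> c = 9; heap: [0-8 ALLOC][9-14 ALLOC][15-42 FREE]
Op 6: d = malloc(14) -> d = 15; heap: [0-8 ALLOC][9-14 ALLOC][15-28 ALLOC][29-42 FREE]
Op 7: free(b) -> (freed b); heap: [0-8 FREE][9-14 ALLOC][15-28 ALLOC][29-42 FREE]
Op 8: c = realloc(c, 5) -> c = 9; heap: [0-8 FREE][9-13 ALLOC][14-14 FREE][15-28 ALLOC][29-42 FREE]
Free blocks: [9 1 14] total_free=24 largest=14 -> 100*(24-14)/24 = 1000/24 ≈ 41.667 -> rounds to 42

Answer: 42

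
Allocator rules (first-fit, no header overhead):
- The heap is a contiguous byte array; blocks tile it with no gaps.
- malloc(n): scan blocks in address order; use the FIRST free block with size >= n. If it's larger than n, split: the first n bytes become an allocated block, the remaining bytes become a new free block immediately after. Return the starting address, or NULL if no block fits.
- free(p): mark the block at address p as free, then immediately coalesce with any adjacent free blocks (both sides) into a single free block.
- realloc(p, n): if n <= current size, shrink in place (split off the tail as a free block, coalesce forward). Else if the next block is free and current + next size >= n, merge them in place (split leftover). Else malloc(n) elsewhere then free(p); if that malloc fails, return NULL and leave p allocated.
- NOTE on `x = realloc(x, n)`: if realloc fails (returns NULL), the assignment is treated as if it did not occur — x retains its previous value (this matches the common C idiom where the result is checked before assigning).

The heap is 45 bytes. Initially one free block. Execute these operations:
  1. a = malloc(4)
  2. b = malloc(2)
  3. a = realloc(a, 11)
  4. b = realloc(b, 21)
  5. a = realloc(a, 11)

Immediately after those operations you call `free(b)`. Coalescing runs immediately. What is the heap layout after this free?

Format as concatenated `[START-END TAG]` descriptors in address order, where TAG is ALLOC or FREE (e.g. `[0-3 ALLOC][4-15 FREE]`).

Op 1: a = malloc(4) -> a = 0; heap: [0-3 ALLOC][4-44 FREE]
Op 2: b = malloc(2) -> b = 4; heap: [0-3 ALLOC][4-5 ALLOC][6-44 FREE]
Op 3: a = realloc(a, 11) -> a = 6; heap: [0-3 FREE][4-5 ALLOC][6-16 ALLOC][17-44 FREE]
Op 4: b = realloc(b, 21) -> b = 17; heap: [0-5 FREE][6-16 ALLOC][17-37 ALLOC][38-44 FREE]
Op 5: a = realloc(a, 11) -> a = 6; heap: [0-5 FREE][6-16 ALLOC][17-37 ALLOC][38-44 FREE]
free(b): b = 17 -> block [17-37 ALLOC]; mark free, coalesce with adjacent free neighbors -> [0-5 FREE][6-16 ALLOC][17-44 FREE]

Answer: [0-5 FREE][6-16 ALLOC][17-44 FREE]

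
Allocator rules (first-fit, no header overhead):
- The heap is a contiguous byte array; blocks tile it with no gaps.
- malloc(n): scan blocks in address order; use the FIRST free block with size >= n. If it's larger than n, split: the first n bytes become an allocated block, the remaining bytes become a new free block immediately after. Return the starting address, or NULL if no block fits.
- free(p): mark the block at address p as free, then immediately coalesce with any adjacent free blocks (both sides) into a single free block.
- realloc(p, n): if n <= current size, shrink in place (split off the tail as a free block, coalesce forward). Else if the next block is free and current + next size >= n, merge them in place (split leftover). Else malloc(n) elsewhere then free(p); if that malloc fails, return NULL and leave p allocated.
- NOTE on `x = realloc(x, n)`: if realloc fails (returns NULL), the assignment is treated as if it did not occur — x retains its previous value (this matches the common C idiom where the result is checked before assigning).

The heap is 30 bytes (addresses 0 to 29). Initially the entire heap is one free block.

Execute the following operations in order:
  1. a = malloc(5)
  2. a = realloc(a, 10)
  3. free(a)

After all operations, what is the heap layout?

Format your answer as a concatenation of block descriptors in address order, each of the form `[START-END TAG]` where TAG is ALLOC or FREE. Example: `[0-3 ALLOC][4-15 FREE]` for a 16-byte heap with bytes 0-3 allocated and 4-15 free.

Op 1: a = malloc(5) -> a = 0; heap: [0-4 ALLOC][5-29 FREE]
Op 2: a = realloc(a, 10) -> a = 0; heap: [0-9 ALLOC][10-29 FREE]
Op 3: free(a) -> (freed a); heap: [0-29 FREE]

Answer: [0-29 FREE]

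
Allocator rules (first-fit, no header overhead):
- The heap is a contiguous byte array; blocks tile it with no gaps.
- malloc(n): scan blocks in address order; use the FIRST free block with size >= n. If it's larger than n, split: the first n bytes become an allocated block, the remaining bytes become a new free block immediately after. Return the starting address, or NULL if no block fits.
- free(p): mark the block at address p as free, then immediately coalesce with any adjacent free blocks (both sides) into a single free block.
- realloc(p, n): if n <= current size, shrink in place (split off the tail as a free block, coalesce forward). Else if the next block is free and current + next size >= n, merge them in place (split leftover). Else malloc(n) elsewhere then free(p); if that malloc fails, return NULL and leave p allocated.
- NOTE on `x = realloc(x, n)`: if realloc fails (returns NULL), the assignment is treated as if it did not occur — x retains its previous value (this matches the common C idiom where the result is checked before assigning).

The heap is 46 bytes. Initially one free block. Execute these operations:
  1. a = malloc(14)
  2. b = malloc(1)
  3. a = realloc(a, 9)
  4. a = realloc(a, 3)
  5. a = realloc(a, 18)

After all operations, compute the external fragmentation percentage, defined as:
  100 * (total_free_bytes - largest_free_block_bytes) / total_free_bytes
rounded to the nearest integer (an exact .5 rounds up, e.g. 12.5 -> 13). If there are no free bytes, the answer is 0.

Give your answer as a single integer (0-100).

Answer: 48

Derivation:
Op 1: a = malloc(14) -> a = 0; heap: [0-13 ALLOC][14-45 FREE]
Op 2: b = malloc(1) -> b = 14; heap: [0-13 ALLOC][14-14 ALLOC][15-45 FREE]
Op 3: a = realloc(a, 9) -> a = 0; heap: [0-8 ALLOC][9-13 FREE][14-14 ALLOC][15-45 FREE]
Op 4: a = realloc(a, 3) -> a = 0; heap: [0-2 ALLOC][3-13 FREE][14-14 ALLOC][15-45 FREE]
Op 5: a = realloc(a, 18) -> a = 15; heap: [0-13 FREE][14-14 ALLOC][15-32 ALLOC][33-45 FREE]
Free blocks: [14 13] total_free=27 largest=14 -> 100*(27-14)/27 = 1300/27 ≈ 48.148 -> rounds to 48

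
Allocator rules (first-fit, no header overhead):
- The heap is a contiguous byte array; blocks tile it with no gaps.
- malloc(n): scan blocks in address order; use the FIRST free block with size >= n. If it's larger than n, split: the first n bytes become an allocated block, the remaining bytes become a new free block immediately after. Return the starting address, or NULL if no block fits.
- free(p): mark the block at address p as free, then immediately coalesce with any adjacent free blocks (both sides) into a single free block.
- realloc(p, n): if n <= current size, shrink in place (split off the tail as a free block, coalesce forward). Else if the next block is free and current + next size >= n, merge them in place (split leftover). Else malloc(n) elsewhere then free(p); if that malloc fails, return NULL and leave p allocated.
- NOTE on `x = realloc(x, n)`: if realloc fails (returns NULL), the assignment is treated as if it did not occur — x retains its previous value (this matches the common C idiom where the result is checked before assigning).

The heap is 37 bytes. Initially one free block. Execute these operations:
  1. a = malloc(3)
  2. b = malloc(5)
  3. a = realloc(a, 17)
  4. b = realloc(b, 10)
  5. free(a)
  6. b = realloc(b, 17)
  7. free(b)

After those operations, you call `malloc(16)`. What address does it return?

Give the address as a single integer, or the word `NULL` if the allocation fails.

Op 1: a = malloc(3) -> a = 0; heap: [0-2 ALLOC][3-36 FREE]
Op 2: b = malloc(5) -> b = 3; heap: [0-2 ALLOC][3-7 ALLOC][8-36 FREE]
Op 3: a = realloc(a, 17) -> a = 8; heap: [0-2 FREE][3-7 ALLOC][8-24 ALLOC][25-36 FREE]
Op 4: b = realloc(b, 10) -> b = 25; heap: [0-7 FREE][8-24 ALLOC][25-34 ALLOC][35-36 FREE]
Op 5: free(a) -> (freed a); heap: [0-24 FREE][25-34 ALLOC][35-36 FREE]
Op 6: b = realloc(b, 17) -> b = 0; heap: [0-16 ALLOC][17-36 FREE]
Op 7: free(b) -> (freed b); heap: [0-36 FREE]
malloc(16): first-fit scan over [0-36 FREE] -> 0

Answer: 0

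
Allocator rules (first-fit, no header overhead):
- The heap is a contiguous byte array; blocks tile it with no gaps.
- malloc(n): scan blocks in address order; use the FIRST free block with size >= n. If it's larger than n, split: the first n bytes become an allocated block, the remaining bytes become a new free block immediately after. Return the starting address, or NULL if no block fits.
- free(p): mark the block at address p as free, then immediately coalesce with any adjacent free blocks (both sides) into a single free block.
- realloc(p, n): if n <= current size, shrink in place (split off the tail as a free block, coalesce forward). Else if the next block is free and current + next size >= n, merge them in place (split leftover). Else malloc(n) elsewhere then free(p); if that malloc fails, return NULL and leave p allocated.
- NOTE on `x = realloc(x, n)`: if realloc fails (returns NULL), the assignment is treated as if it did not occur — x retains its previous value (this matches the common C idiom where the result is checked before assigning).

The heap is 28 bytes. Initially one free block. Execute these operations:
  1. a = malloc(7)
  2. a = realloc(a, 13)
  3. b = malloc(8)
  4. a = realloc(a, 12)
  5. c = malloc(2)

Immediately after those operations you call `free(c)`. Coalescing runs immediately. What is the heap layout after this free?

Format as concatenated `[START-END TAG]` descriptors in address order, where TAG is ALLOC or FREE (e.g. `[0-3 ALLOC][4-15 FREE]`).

Op 1: a = malloc(7) -> a = 0; heap: [0-6 ALLOC][7-27 FREE]
Op 2: a = realloc(a, 13) -> a = 0; heap: [0-12 ALLOC][13-27 FREE]
Op 3: b = malloc(8) -> b = 13; heap: [0-12 ALLOC][13-20 ALLOC][21-27 FREE]
Op 4: a = realloc(a, 12) -> a = 0; heap: [0-11 ALLOC][12-12 FREE][13-20 ALLOC][21-27 FREE]
Op 5: c = malloc(2) -> c = 21; heap: [0-11 ALLOC][12-12 FREE][13-20 ALLOC][21-22 ALLOC][23-27 FREE]
free(c): c = 21 -> block [21-22 ALLOC]; mark free, coalesce with adjacent free neighbors -> [0-11 ALLOC][12-12 FREE][13-20 ALLOC][21-27 FREE]

Answer: [0-11 ALLOC][12-12 FREE][13-20 ALLOC][21-27 FREE]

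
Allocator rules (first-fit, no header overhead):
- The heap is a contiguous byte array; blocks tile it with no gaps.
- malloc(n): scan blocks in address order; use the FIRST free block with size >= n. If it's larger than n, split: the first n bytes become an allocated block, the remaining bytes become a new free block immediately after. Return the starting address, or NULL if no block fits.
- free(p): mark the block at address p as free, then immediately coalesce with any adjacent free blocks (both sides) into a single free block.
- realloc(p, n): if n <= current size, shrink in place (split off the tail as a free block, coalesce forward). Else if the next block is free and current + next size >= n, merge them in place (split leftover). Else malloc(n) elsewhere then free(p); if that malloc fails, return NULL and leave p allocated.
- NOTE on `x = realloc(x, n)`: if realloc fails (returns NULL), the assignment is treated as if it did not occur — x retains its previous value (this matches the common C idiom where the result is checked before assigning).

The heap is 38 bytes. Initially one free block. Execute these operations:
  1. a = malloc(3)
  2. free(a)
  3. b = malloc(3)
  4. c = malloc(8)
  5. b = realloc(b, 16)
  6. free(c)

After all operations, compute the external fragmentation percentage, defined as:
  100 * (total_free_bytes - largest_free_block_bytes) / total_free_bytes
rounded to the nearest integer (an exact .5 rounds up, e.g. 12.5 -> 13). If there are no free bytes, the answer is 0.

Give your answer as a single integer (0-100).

Answer: 50

Derivation:
Op 1: a = malloc(3) -> a = 0; heap: [0-2 ALLOC][3-37 FREE]
Op 2: free(a) -> (freed a); heap: [0-37 FREE]
Op 3: b = malloc(3) -> b = 0; heap: [0-2 ALLOC][3-37 FREE]
Op 4: c = malloc(8) -> c = 3; heap: [0-2 ALLOC][3-10 ALLOC][11-37 FREE]
Op 5: b = realloc(b, 16) -> b = 11; heap: [0-2 FREE][3-10 ALLOC][11-26 ALLOC][27-37 FREE]
Op 6: free(c) -> (freed c); heap: [0-10 FREE][11-26 ALLOC][27-37 FREE]
Free blocks: [11 11] total_free=22 largest=11 -> 100*(22-11)/22 = 1100/22 = 50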